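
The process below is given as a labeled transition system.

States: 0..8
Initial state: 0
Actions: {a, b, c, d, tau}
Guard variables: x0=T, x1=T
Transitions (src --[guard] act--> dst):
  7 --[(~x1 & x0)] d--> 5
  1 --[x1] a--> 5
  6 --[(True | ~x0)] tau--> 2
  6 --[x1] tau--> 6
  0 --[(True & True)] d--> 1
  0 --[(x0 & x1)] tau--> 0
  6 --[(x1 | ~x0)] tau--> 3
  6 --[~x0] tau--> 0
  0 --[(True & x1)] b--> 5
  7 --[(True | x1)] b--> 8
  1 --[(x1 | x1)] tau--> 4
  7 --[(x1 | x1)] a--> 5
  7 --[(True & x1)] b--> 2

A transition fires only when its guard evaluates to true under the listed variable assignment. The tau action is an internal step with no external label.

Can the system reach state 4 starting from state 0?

Answer: REACHABLE

Trace:
Guard filter leaves 11 enabled edge(s).
Layer 0: {0}
Layer 1: {1,5}  cumulative {0,1,5}
Layer 2: {4}  cumulative {0,1,4,5}
Reach set: {0,1,4,5}
Path to 4: d·tau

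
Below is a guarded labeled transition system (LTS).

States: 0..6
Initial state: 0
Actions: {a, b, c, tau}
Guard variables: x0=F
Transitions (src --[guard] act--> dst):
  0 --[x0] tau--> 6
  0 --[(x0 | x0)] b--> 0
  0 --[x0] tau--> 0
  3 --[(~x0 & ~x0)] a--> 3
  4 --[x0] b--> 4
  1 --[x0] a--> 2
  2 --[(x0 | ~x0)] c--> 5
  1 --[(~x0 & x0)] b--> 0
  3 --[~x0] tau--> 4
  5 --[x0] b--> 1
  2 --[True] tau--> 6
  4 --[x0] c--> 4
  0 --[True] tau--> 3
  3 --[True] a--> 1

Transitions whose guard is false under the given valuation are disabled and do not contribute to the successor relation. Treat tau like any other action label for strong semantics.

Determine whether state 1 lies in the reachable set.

Guard filter leaves 6 enabled edge(s).
Layer 0: {0}
Layer 1: {3}  now seen {0,3}
Layer 2: {1,4}  now seen {0,1,3,4}
Reach set: {0,1,3,4}
witness 1: tau·a

Answer: REACHABLE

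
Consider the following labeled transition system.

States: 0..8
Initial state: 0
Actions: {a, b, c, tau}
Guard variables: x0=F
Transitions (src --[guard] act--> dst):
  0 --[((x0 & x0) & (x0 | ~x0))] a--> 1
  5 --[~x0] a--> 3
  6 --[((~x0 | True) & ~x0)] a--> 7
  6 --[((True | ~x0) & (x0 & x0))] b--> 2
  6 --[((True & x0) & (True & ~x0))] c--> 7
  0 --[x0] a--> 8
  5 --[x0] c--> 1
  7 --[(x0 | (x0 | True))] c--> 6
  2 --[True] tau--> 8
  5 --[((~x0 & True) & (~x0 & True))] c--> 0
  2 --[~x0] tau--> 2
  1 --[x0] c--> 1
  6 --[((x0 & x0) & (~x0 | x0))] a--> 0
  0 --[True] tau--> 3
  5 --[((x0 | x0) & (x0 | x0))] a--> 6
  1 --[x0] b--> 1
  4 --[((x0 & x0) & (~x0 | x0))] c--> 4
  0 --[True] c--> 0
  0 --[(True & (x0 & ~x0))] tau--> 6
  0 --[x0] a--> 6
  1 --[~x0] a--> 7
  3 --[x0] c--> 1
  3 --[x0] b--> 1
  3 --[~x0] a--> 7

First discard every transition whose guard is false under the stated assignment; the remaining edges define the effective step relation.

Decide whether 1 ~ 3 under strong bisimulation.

Answer: BISIMILAR

Working:
Compute ~ classes (split until stable):
  P[0] = {{0,1,2,3,4,5,6,7,8}}
  P[1] = {{0},{1,3,6},{2},{4,8},{5},{7}}
6 equivalence class(es) (converged in 2)
1∈{1,3,6}, 3∈{1,3,6}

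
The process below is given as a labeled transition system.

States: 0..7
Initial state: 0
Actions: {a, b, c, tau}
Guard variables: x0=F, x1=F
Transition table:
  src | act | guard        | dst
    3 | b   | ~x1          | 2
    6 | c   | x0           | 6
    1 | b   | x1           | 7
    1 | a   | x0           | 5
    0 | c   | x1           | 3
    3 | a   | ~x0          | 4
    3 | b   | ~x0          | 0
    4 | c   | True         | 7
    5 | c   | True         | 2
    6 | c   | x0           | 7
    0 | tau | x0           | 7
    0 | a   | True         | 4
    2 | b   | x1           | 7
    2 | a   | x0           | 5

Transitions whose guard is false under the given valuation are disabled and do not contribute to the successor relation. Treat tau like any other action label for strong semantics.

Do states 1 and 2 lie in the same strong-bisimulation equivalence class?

Compute ~ classes (split until stable):
  P[0] = {{0,1,2,3,4,5,6,7}}
  P[1] = {{0},{1,2,6,7},{3},{4,5}}
stable after 2 split(s): 4 block(s)
class of 1: {1,2,6,7}; class of 2: {1,2,6,7}

Answer: BISIMILAR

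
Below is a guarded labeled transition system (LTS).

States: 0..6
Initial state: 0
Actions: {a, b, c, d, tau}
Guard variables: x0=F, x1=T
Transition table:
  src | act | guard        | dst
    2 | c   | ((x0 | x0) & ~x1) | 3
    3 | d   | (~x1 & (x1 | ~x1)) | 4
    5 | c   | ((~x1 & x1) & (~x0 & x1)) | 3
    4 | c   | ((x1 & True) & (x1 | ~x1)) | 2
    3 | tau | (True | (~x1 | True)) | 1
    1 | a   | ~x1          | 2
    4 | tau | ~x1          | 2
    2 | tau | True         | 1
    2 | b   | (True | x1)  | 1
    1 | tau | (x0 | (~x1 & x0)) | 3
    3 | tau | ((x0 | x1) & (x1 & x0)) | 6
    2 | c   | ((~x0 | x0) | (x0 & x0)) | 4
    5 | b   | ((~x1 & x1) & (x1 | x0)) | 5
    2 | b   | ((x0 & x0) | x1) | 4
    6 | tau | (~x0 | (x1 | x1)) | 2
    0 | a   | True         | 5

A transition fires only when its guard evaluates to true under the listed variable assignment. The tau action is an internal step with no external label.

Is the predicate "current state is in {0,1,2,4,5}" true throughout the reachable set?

Inv-set: {0,1,2,4,5}
Reach set: {0,5}
  0: ✓
  5: ✓

Answer: INVARIANT HOLDS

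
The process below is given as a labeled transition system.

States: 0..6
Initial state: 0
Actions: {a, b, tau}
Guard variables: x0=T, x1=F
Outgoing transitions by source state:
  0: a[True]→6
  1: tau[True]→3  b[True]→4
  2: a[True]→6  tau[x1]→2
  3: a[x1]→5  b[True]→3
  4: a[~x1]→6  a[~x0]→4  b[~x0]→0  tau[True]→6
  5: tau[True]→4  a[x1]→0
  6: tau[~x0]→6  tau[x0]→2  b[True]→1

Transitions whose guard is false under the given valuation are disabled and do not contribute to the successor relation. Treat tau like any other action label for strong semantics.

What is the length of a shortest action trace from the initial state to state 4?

Answer: 3

Trace:
Layered search for 4:
  Layer 0: {0}
  Layer 1: {6}
  Layer 2: {1,2}
  Layer 3: {3,4}
4 enters at depth 3; path a·b·b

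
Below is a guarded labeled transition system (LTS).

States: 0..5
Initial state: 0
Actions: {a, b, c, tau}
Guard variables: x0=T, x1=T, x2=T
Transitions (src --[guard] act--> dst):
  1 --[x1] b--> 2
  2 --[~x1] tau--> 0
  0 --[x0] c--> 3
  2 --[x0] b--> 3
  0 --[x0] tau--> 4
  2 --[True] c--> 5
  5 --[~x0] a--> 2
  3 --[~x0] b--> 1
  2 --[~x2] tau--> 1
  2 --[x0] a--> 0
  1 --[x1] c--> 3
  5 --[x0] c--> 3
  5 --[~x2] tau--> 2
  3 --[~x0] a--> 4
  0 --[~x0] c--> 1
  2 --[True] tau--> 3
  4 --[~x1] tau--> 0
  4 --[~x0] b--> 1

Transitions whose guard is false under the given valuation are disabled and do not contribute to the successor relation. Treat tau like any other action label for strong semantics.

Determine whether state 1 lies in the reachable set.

9 transition(s) survive guard evaluation.
L0 = {0}
L1 = {3,4}  cumulative {0,3,4}
R = {0,3,4}

Answer: UNREACHABLE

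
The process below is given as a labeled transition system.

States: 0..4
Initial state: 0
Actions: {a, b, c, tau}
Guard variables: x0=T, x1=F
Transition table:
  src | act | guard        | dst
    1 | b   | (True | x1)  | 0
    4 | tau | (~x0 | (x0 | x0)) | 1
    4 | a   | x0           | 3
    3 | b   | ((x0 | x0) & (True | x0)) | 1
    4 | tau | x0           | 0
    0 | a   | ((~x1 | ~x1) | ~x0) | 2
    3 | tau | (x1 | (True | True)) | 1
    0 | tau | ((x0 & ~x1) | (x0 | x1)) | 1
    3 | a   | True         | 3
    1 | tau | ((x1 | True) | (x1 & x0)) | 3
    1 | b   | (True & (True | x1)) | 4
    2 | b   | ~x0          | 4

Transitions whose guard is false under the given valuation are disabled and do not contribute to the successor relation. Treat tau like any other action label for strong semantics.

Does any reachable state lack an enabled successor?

Reachable = {0,1,2,3,4}
  0: a→2  tau→1  [2 out]
  1: b→0  b→4  tau→3  [3 out]
  2: ∅  [STUCK]
  3: a→3  b→1  tau→1  [3 out]
  4: a→3  tau→0  tau→1  [3 out]
trace reaching 2: a

Answer: DEADLOCK at state 2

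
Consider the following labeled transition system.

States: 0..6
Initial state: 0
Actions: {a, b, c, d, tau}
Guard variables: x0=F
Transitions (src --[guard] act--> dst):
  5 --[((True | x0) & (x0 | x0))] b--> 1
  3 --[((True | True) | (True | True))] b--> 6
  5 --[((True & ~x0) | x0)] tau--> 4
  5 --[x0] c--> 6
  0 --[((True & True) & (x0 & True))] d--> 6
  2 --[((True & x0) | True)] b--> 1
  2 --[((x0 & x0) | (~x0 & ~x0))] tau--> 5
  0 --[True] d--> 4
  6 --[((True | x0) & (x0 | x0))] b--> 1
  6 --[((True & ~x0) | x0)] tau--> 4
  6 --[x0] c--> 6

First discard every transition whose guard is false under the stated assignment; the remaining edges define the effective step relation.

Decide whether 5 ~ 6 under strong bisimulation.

Refine partition for ~:
  P[0] = {{0,1,2,3,4,5,6}}
  P[1] = {{0},{1,4},{2},{3},{5,6}}
stable after 2 split(s): 5 block(s)
5∈{5,6}, 6∈{5,6}

Answer: BISIMILAR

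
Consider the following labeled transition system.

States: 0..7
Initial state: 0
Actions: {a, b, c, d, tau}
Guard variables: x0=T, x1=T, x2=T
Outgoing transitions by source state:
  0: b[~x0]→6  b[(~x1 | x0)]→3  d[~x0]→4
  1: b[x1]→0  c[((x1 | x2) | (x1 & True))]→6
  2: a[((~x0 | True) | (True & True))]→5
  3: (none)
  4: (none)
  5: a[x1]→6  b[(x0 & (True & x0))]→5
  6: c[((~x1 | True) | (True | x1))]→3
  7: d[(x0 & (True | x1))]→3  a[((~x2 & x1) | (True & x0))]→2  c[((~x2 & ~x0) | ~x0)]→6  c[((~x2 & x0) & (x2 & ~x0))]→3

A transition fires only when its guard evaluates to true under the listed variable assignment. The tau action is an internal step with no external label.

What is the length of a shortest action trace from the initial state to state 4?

Breadth-first toward 4:
  L0 = {0}
  L1 = {3}
4 never appears.

Answer: UNREACHABLE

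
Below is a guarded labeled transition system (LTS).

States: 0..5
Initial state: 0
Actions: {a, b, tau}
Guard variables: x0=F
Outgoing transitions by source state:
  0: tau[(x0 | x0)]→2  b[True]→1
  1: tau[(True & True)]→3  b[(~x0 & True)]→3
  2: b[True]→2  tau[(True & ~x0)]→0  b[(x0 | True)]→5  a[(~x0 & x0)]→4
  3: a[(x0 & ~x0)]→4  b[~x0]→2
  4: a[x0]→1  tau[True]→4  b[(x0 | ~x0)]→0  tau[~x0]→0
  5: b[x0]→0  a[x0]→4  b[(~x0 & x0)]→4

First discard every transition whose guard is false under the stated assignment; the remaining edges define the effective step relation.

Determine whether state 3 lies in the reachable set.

Answer: REACHABLE

Analysis:
10 transition(s) survive guard evaluation.
Layer 0: {0}
Layer 1: {1}  cumulative {0,1}
Layer 2: {3}  cumulative {0,1,3}
Layer 3: {2}  cumulative {0,1,2,3}
Layer 4: {5}  cumulative {0,1,2,3,5}
Reach set: {0,1,2,3,5}
Path to 3: b·tau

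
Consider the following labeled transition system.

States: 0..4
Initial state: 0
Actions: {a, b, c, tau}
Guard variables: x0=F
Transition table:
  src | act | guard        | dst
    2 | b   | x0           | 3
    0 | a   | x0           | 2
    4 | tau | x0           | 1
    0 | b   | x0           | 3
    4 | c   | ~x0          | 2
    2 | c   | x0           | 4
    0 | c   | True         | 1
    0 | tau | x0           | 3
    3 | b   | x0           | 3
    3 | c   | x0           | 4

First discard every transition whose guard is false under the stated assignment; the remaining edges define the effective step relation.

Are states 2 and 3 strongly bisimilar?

Refine partition for ~:
  π0 = {{0,1,2,3,4}}
  π1 = {{0,4},{1,2,3}}
stable after 2 split(s): 2 block(s)
class of 2: {1,2,3}; class of 3: {1,2,3}

Answer: BISIMILAR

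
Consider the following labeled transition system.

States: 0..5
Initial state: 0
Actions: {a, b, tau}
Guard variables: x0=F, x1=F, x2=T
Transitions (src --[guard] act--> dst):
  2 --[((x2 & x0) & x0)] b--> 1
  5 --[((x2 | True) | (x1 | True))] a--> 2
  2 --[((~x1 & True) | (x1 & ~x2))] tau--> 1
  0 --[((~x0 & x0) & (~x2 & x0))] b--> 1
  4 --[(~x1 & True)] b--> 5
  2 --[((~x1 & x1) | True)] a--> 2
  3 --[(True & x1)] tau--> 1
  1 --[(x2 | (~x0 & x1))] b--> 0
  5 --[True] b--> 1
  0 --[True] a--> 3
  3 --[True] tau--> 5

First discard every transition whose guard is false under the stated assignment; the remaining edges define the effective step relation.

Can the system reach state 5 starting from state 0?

Answer: REACHABLE

Trace:
8 transition(s) survive guard evaluation.
depth 0: {0}
depth 1: {3}  now seen {0,3}
depth 2: {5}  now seen {0,3,5}
depth 3: {1,2}  now seen {0,1,2,3,5}
Reach set: {0,1,2,3,5}
witness 5: a·tau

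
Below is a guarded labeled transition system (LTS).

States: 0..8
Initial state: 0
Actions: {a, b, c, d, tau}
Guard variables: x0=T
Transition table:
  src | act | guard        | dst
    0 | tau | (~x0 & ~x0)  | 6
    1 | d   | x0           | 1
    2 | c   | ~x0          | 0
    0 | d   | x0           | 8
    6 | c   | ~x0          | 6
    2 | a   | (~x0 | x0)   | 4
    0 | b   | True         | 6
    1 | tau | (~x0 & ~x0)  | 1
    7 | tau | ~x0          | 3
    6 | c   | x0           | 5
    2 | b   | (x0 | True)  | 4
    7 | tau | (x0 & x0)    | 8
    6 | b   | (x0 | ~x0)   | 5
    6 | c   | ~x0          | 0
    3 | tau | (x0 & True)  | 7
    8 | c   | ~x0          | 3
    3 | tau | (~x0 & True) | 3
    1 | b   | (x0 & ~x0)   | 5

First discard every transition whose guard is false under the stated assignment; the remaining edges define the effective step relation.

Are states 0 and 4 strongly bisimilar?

Compute ~ classes (split until stable):
  round 0: {{0,1,2,3,4,5,6,7,8}}
  round 1: {{0},{1},{2},{3,7},{4,5,8},{6}}
  round 2: {{0},{1},{2},{3},{4,5,8},{6},{7}}
7 equivalence class(es) (converged in 3)
0∈{0}, 4∈{4,5,8}

Answer: NOT BISIMILAR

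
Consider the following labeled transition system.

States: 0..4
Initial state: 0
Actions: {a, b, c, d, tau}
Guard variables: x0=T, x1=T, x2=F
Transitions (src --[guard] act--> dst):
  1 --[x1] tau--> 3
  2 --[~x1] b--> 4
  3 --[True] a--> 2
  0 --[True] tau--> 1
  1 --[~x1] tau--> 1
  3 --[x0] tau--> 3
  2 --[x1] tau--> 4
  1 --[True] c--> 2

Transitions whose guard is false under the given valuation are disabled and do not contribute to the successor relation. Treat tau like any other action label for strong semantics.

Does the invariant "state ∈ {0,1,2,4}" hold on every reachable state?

Answer: INVARIANT VIOLATED at state 3

Working:
Allowed set {0,1,2,4}
Reach set: {0,1,2,3,4}
  0: ✓
  1: ✓
  2: ✓
  3: outside
  4: ✓
counterexample path to 3: tau·tau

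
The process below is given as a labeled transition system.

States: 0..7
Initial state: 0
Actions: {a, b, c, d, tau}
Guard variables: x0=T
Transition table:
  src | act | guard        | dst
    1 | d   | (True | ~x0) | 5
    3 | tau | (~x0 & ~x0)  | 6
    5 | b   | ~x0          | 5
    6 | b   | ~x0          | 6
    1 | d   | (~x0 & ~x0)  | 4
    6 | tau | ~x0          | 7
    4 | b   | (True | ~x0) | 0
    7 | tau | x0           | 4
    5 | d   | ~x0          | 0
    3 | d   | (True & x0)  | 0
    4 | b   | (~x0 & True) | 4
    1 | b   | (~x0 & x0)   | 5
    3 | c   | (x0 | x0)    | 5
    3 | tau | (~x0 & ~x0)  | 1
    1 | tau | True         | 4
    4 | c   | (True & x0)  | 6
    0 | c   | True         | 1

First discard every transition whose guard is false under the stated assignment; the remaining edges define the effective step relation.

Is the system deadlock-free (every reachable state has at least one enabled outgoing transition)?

Answer: DEADLOCK at state 5

Trace:
Reach set: {0,1,4,5,6}
  0: c→1  [1 exit(s)]
  1: d→5  tau→4  [2 exit(s)]
  4: b→0  c→6  [2 exit(s)]
  5: ∅  [no exit]
  6: ∅  [no exit]
trace reaching 5: c·d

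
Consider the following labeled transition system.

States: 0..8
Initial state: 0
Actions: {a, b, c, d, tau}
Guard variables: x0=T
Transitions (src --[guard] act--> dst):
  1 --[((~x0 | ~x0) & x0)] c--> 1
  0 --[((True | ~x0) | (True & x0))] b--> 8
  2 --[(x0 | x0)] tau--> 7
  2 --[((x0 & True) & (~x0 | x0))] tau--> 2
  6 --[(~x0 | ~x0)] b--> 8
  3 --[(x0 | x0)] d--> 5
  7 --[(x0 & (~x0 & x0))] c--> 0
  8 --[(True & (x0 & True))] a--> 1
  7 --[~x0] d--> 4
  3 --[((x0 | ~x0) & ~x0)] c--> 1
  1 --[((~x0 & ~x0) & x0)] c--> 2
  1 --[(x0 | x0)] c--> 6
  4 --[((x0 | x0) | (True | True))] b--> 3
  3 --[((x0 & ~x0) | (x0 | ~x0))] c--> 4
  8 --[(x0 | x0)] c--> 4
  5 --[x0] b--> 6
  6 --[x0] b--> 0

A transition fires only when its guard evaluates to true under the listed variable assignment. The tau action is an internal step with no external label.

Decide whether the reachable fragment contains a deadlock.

Reach set: {0,1,3,4,5,6,8}
  0: b→8  [1 out]
  1: c→6  [1 out]
  3: c→4  d→5  [2 out]
  4: b→3  [1 out]
  5: b→6  [1 out]
  6: b→0  [1 out]
  8: a→1  c→4  [2 out]

Answer: DEADLOCK-FREE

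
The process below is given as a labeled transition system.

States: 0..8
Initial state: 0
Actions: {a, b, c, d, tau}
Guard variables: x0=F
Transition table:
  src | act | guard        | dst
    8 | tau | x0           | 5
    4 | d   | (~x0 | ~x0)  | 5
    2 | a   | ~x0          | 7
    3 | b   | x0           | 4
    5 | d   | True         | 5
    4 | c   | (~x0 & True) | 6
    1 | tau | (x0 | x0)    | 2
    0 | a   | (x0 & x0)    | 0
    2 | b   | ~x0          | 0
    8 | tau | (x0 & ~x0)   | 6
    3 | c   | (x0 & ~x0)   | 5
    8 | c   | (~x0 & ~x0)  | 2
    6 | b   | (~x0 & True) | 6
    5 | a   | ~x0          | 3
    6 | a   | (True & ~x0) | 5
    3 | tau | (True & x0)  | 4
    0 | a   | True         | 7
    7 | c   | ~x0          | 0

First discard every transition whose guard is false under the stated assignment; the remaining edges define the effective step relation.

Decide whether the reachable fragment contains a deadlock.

Answer: DEADLOCK-FREE

Analysis:
Reachable = {0,7}
  0: a→7  [deg 1]
  7: c→0  [deg 1]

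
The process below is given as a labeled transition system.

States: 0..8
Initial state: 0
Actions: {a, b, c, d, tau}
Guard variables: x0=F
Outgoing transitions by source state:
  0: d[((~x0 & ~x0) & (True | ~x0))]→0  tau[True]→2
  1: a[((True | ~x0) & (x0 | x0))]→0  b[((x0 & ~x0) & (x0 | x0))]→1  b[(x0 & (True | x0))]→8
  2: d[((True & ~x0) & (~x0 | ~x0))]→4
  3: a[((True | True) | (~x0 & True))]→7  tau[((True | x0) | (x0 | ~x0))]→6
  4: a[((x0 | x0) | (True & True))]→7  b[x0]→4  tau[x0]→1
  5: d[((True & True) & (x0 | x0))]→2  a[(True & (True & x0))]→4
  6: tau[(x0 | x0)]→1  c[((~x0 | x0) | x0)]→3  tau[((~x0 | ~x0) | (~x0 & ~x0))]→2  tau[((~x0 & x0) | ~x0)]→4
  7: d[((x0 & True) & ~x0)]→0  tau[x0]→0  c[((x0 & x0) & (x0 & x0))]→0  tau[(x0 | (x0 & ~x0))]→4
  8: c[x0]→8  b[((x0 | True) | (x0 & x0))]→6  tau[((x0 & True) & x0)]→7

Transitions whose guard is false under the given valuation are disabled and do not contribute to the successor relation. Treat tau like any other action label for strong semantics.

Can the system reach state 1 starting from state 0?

Guard filter leaves 10 enabled edge(s).
L0 = {0}
L1 = {2}  now seen {0,2}
L2 = {4}  now seen {0,2,4}
L3 = {7}  now seen {0,2,4,7}
Reachable = {0,2,4,7}

Answer: UNREACHABLE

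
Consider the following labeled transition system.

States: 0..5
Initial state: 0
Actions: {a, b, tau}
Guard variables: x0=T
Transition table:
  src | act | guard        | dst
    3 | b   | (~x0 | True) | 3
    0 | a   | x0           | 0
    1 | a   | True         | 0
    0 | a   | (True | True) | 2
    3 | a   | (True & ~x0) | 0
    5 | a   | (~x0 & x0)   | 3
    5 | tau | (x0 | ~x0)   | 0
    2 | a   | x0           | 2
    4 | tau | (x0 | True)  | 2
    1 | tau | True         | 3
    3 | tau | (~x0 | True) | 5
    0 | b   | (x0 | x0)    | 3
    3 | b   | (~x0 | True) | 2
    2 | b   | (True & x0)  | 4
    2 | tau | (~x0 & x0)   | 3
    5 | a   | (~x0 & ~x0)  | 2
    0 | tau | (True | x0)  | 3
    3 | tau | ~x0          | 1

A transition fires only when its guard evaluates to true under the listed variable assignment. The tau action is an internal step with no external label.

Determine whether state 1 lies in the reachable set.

Answer: UNREACHABLE

Working:
Guard filter leaves 13 enabled edge(s).
Layer 0: {0}
Layer 1: {2,3}  cumulative {0,2,3}
Layer 2: {4,5}  cumulative {0,2,3,4,5}
R = {0,2,3,4,5}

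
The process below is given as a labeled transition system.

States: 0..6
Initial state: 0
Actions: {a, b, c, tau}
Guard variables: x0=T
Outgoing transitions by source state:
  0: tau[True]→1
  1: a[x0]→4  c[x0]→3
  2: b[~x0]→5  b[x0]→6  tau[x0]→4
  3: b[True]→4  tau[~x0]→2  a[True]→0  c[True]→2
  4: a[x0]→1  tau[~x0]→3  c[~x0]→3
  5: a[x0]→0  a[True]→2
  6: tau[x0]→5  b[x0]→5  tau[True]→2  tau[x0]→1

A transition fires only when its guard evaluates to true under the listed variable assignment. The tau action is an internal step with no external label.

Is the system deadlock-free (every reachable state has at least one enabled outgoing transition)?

Reachable = {0,1,2,3,4,5,6}
  0: tau→1  [deg 1]
  1: a→4  c→3  [deg 2]
  2: b→6  tau→4  [deg 2]
  3: a→0  b→4  c→2  [deg 3]
  4: a→1  [deg 1]
  5: a→0  a→2  [deg 2]
  6: b→5  tau→1  tau→2  tau→5  [deg 4]

Answer: DEADLOCK-FREE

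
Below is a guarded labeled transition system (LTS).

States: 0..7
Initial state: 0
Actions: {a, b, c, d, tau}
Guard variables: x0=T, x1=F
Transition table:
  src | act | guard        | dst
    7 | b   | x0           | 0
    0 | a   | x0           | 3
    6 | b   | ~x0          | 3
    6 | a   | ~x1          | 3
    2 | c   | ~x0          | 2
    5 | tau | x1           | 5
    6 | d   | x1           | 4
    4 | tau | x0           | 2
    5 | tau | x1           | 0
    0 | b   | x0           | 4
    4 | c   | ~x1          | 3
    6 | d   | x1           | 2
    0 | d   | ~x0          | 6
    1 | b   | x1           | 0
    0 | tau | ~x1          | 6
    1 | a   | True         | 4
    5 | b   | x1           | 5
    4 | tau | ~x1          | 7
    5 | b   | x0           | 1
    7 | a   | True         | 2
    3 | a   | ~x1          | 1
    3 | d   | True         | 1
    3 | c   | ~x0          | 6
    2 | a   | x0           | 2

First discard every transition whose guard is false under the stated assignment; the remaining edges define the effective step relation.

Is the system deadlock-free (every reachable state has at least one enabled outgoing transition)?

Answer: DEADLOCK-FREE

Working:
R = {0,1,2,3,4,6,7}
  0: a→3  b→4  tau→6  [3 out]
  1: a→4  [1 out]
  2: a→2  [1 out]
  3: a→1  d→1  [2 out]
  4: c→3  tau→2  tau→7  [3 out]
  6: a→3  [1 out]
  7: a→2  b→0  [2 out]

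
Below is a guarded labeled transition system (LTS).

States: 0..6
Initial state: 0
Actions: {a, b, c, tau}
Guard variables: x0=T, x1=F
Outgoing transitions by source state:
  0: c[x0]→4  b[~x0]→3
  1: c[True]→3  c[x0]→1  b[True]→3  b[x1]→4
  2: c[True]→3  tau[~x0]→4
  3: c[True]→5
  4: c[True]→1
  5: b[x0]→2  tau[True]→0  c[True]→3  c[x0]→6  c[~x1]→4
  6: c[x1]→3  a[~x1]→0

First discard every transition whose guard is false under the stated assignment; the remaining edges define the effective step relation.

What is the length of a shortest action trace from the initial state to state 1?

Answer: 2

Working:
BFS to 1:
  Layer 0: {0}
  Layer 1: {4}
  Layer 2: {1}
depth(1)=2, e.g. c·c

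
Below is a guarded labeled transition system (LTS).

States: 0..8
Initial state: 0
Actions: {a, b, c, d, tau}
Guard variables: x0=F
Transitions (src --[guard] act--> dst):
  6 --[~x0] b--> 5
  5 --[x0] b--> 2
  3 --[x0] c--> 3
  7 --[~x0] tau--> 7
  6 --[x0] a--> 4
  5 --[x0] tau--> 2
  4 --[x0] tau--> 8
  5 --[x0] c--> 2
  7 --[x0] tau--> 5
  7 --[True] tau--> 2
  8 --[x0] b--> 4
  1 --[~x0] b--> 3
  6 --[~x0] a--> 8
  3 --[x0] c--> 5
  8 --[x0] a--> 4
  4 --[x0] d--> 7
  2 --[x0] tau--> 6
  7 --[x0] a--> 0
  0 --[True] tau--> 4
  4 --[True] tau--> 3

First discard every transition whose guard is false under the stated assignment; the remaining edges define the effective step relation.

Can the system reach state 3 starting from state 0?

Answer: REACHABLE

Analysis:
After dropping false guards: 7 live edges.
depth 0: {0}
depth 1: {4}  cumulative {0,4}
depth 2: {3}  cumulative {0,3,4}
Reachable = {0,3,4}
Path to 3: tau·tau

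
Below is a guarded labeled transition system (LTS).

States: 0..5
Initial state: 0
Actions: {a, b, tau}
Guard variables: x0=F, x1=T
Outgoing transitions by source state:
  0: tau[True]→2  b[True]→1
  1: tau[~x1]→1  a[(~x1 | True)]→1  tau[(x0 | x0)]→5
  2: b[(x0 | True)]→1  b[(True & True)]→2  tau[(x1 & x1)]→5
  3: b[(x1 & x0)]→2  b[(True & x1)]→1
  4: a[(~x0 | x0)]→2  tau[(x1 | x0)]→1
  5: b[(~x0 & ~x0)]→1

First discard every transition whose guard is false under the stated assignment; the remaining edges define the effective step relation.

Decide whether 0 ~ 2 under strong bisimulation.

Answer: NOT BISIMILAR

Analysis:
Compute ~ classes (split until stable):
  π0 = {{0,1,2,3,4,5}}
  π1 = {{0,2},{1},{3,5},{4}}
  π2 = {{0},{1},{2},{3,5},{4}}
stable after 3 split(s): 5 block(s)
0∈{0}, 2∈{2}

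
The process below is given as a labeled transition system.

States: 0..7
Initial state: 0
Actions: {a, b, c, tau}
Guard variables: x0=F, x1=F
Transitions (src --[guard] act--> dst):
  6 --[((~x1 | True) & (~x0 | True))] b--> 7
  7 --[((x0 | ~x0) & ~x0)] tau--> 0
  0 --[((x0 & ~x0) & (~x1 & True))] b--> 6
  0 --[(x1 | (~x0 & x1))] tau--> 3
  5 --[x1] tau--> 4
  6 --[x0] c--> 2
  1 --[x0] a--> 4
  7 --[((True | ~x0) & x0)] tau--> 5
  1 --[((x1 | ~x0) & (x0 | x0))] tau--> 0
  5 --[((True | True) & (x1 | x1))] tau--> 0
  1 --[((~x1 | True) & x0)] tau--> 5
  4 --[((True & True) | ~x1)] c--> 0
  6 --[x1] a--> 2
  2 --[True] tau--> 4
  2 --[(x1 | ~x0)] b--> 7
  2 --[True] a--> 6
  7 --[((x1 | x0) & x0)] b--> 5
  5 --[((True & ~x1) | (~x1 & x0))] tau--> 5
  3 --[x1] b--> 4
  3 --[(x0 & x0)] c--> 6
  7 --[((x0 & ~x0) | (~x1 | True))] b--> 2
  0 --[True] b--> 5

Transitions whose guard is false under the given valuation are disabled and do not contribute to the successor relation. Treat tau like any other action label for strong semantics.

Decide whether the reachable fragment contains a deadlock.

R = {0,5}
  0: b→5  [1 exit(s)]
  5: tau→5  [1 exit(s)]

Answer: DEADLOCK-FREE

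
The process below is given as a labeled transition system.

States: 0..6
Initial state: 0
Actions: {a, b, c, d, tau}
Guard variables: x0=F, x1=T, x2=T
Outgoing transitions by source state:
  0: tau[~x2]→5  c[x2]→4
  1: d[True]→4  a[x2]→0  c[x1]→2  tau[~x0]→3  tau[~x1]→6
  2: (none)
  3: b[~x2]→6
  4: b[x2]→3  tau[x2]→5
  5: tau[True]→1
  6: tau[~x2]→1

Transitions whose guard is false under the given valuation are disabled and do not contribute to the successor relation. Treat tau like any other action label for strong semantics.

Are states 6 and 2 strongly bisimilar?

Answer: BISIMILAR

Working:
Bisimulation quotient by refinement:
  P[0] = {{0,1,2,3,4,5,6}}
  P[1] = {{0},{1},{2,3,6},{4},{5}}
stable after 2 split(s): 5 block(s)
[6]={2,3,6}  [2]={2,3,6}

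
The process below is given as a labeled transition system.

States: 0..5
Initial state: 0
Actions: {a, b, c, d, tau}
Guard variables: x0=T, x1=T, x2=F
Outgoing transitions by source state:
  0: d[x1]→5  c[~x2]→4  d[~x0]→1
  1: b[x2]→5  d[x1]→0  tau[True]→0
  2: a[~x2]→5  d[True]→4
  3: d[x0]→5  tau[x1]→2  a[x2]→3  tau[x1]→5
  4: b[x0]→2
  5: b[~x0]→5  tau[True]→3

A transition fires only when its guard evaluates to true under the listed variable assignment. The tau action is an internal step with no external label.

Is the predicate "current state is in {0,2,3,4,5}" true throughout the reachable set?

Answer: INVARIANT HOLDS

Trace:
Inv-set: {0,2,3,4,5}
Reach set: {0,2,3,4,5}
  0: ✓
  2: ✓
  3: ✓
  4: ✓
  5: ✓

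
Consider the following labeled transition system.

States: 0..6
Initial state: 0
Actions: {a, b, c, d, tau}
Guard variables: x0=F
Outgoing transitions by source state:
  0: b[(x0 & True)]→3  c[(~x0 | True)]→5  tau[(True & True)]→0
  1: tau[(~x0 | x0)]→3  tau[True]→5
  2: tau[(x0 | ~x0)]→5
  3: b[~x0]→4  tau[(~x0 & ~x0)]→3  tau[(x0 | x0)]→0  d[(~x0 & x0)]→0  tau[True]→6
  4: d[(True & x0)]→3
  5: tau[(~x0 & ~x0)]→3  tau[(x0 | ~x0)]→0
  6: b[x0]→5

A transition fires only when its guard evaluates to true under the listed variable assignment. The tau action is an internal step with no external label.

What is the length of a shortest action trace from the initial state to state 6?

Answer: 3

Trace:
Layered search for 6:
  L0 = {0}
  L1 = {5}
  L2 = {3}
  L3 = {4,6}
6 enters at depth 3; path c·tau·tau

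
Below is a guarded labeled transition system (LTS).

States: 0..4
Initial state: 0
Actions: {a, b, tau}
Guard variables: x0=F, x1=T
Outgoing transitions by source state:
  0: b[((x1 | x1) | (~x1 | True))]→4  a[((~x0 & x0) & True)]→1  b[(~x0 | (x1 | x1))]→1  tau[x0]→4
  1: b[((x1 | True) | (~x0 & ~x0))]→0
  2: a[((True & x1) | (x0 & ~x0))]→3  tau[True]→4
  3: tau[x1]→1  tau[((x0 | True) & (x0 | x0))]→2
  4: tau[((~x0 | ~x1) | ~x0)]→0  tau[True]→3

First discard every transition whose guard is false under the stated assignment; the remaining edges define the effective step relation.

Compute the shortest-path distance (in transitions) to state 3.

Answer: 2

Working:
Breadth-first toward 3:
  depth 0: {0}
  depth 1: {1,4}
  depth 2: {3}
first hit 3 at d=2 via b·tau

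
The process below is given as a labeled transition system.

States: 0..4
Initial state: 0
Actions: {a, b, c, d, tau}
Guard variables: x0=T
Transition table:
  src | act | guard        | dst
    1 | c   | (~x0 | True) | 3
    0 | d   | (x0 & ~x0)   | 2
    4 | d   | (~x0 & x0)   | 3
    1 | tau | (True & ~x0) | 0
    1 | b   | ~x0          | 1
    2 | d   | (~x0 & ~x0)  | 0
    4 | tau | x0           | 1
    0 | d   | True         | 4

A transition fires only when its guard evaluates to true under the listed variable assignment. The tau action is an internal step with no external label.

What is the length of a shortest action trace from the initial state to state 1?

Answer: 2

Working:
Layered search for 1:
  depth 0: {0}
  depth 1: {4}
  depth 2: {1}
depth(1)=2, e.g. d·tau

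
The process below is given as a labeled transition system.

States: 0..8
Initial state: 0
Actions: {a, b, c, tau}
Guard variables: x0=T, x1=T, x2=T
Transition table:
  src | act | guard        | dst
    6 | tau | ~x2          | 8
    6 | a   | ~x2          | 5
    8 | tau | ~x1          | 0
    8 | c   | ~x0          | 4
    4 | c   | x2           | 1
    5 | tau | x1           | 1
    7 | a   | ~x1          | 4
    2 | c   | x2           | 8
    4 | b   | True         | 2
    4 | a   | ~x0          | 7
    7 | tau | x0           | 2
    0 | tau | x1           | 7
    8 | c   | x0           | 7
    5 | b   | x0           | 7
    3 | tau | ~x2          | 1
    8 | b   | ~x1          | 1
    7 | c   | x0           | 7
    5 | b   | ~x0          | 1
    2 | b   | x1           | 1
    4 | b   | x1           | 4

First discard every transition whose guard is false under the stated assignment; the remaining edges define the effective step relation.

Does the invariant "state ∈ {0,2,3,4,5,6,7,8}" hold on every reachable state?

Answer: INVARIANT VIOLATED at state 1

Trace:
Safe = {0,2,3,4,5,6,7,8}
Reachable = {0,1,2,7,8}
  0: ok
  1: ✗ unsafe
  2: ok
  7: ok
  8: ok
witness against invariant: tau·tau·b → 1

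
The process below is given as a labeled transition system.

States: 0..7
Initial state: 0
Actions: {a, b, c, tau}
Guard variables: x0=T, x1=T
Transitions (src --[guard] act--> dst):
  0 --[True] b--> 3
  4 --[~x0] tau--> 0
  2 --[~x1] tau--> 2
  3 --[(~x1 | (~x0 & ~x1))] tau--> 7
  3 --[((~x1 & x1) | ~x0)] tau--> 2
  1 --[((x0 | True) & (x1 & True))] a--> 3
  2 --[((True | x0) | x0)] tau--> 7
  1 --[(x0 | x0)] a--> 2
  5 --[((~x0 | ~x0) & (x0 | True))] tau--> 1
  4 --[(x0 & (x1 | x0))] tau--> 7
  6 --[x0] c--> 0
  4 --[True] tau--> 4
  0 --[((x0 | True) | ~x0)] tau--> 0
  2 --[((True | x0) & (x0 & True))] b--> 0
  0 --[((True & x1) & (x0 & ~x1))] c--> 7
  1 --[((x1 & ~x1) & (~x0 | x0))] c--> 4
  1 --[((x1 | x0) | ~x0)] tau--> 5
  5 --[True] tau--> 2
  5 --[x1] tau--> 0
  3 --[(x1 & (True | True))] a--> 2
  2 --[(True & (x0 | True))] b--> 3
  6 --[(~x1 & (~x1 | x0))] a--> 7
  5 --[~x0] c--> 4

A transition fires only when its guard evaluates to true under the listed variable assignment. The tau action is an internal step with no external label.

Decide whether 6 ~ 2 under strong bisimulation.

Answer: NOT BISIMILAR

Analysis:
Compute ~ classes (split until stable):
  round 0: {{0,1,2,3,4,5,6,7}}
  round 1: {{0,2},{1},{3},{4,5},{6},{7}}
  round 2: {{0},{1},{2},{3},{4},{5},{6},{7}}
8 equivalence class(es) (converged in 3)
class of 6: {6}; class of 2: {2}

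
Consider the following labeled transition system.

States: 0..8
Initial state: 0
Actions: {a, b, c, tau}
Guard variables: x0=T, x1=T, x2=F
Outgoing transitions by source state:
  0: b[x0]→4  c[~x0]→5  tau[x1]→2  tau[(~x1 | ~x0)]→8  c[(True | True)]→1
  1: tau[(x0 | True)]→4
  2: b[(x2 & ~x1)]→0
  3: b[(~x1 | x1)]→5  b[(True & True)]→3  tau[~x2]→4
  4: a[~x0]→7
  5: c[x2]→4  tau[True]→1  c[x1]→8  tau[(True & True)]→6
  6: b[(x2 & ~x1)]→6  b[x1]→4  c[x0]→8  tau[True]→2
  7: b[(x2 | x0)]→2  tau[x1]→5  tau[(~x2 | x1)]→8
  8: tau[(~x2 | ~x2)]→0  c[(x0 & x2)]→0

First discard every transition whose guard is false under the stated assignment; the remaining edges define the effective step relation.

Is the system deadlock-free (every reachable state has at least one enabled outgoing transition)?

Answer: DEADLOCK at state 2

Trace:
Reachable = {0,1,2,4}
  0: b→4  c→1  tau→2  [deg 3]
  1: tau→4  [deg 1]
  2: ∅  [deadlock]
  4: ∅  [deadlock]
Path to 2: tau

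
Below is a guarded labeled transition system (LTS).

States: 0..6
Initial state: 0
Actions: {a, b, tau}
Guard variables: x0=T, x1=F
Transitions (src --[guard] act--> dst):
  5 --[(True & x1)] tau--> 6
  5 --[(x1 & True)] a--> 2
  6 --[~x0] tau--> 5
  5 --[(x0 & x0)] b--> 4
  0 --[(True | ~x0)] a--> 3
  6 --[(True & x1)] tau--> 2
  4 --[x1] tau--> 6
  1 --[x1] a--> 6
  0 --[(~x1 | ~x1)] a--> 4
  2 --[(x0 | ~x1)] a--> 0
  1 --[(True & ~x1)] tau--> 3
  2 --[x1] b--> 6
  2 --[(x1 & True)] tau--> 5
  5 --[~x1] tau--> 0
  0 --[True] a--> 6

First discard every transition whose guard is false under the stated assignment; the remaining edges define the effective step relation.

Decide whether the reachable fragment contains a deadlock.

Answer: DEADLOCK at state 3

Trace:
Reach set: {0,3,4,6}
  0: a→3  a→4  a→6  [3 exit(s)]
  3: ∅  [STUCK]
  4: ∅  [STUCK]
  6: ∅  [STUCK]
trace reaching 3: a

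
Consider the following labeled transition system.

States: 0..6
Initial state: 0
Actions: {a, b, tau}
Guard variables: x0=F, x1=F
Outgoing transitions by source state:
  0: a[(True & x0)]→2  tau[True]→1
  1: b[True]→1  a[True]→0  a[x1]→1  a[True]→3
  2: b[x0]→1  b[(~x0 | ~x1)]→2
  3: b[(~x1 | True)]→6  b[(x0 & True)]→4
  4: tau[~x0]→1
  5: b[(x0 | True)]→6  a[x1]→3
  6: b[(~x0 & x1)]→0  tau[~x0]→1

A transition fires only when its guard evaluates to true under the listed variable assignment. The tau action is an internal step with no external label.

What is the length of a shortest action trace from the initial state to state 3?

Layered search for 3:
  depth 0: {0}
  depth 1: {1}
  depth 2: {3}
first hit 3 at d=2 via tau·a

Answer: 2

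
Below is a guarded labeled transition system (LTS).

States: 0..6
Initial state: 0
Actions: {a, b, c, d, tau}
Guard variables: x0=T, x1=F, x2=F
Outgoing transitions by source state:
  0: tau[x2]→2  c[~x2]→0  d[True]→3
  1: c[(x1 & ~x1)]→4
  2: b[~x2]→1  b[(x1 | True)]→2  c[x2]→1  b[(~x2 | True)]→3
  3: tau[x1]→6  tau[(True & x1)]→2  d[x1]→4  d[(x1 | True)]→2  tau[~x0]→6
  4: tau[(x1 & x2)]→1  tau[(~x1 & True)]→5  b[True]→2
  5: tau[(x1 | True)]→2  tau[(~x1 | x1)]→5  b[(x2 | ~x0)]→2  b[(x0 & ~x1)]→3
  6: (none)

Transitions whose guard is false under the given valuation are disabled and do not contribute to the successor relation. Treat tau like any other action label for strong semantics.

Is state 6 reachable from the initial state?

11 transition(s) survive guard evaluation.
depth 0: {0}
depth 1: {3}  total {0,3}
depth 2: {2}  total {0,2,3}
depth 3: {1}  total {0,1,2,3}
R = {0,1,2,3}

Answer: UNREACHABLE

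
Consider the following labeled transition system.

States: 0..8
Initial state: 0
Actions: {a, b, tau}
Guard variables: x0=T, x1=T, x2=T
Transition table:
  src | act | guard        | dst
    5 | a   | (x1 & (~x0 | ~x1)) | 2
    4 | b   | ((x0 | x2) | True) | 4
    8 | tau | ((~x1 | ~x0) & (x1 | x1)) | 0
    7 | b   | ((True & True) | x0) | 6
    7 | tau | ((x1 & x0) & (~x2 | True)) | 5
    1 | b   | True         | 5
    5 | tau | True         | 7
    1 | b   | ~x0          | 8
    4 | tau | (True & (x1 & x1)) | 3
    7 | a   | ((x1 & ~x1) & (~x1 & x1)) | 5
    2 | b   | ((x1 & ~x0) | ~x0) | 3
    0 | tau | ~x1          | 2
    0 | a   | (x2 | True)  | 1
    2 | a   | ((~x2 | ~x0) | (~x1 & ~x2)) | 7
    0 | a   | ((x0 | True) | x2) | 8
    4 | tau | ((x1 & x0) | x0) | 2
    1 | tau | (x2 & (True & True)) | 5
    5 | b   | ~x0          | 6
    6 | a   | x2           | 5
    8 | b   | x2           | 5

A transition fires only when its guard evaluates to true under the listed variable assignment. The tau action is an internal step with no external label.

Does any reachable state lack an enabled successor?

Answer: DEADLOCK-FREE

Trace:
Reachable = {0,1,5,6,7,8}
  0: a→1  a→8  [2 exit(s)]
  1: b→5  tau→5  [2 exit(s)]
  5: tau→7  [1 exit(s)]
  6: a→5  [1 exit(s)]
  7: b→6  tau→5  [2 exit(s)]
  8: b→5  [1 exit(s)]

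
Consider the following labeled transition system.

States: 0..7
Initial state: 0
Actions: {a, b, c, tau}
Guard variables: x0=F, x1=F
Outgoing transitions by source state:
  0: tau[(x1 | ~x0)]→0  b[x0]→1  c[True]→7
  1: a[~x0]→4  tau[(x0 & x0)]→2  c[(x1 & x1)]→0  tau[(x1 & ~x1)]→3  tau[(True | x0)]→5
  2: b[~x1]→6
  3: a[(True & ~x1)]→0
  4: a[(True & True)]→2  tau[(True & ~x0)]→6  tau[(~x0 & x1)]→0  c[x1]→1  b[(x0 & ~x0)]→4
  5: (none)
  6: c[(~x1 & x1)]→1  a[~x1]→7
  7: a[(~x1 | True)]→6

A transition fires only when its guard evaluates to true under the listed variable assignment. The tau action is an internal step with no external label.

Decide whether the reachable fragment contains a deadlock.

R = {0,6,7}
  0: c→7  tau→0  [2 exit(s)]
  6: a→7  [1 exit(s)]
  7: a→6  [1 exit(s)]

Answer: DEADLOCK-FREE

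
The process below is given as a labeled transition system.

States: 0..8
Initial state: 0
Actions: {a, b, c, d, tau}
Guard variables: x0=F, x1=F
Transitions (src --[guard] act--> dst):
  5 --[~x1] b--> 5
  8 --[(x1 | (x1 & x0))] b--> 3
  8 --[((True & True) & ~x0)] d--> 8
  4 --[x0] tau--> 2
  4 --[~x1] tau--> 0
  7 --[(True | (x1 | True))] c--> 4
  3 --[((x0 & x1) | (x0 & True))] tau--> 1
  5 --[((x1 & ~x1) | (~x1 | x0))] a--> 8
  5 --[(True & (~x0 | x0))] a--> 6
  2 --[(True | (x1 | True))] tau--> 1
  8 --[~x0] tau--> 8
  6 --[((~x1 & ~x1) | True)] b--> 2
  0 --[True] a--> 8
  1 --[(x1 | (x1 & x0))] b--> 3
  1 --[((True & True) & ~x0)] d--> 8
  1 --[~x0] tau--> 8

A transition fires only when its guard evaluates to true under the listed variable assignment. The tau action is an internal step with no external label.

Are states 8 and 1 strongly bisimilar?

Answer: BISIMILAR

Analysis:
Refine partition for ~:
  P[0] = {{0,1,2,3,4,5,6,7,8}}
  P[1] = {{0},{1,8},{2,4},{3},{5},{6},{7}}
  P[2] = {{0},{1,8},{2},{3},{4},{5},{6},{7}}
8 equivalence class(es) (converged in 3)
8∈{1,8}, 1∈{1,8}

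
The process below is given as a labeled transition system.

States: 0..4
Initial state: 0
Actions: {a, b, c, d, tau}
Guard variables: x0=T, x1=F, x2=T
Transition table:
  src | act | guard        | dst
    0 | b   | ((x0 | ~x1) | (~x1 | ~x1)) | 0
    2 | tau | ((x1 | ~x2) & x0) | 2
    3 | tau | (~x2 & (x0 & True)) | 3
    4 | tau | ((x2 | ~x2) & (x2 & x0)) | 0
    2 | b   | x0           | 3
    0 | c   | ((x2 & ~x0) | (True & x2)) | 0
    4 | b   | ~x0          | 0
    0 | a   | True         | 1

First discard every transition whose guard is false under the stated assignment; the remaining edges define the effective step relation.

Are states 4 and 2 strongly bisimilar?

Answer: NOT BISIMILAR

Working:
Bisimulation quotient by refinement:
  π0 = {{0,1,2,3,4}}
  π1 = {{0},{1,3},{2},{4}}
4 equivalence class(es) (converged in 2)
[4]={4}  [2]={2}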